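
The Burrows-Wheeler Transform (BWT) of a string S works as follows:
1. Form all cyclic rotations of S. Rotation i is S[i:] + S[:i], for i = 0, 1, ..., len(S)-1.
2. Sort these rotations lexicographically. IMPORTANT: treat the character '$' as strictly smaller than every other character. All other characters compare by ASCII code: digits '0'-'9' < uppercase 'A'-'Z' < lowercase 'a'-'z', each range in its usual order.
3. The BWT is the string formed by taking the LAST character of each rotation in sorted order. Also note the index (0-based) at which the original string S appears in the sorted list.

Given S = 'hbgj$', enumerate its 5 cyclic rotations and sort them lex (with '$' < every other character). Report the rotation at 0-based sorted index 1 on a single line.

Answer: bgj$h

Derivation:
All 5 rotations (rotation i = S[i:]+S[:i]):
  rot[0] = hbgj$
  rot[1] = bgj$h
  rot[2] = gj$hb
  rot[3] = j$hbg
  rot[4] = $hbgj
Sorted (with $ < everything):
  sorted[0] = $hbgj
  sorted[1] = bgj$h
  sorted[2] = gj$hb
  sorted[3] = hbgj$
  sorted[4] = j$hbg
sorted[1] = bgj$h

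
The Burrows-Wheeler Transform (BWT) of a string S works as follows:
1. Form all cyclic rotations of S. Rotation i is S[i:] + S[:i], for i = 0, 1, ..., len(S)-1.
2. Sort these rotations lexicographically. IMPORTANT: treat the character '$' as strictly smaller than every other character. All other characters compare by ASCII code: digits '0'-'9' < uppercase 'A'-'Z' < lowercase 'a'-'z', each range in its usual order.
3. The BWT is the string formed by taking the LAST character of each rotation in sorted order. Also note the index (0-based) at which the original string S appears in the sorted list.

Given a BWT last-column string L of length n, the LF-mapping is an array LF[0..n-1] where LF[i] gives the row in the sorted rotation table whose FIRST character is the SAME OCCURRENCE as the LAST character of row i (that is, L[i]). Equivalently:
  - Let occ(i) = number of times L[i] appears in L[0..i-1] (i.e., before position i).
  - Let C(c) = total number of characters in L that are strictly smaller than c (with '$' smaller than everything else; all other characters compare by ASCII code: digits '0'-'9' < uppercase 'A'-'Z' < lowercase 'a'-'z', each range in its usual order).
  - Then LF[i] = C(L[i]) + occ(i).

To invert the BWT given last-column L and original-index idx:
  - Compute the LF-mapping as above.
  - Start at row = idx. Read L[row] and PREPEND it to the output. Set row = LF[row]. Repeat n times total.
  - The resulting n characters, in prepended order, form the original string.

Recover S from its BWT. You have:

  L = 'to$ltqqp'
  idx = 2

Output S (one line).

Answer: olptqqt$

Derivation:
LF mapping: 6 2 0 1 7 4 5 3
Walk LF starting at row 2, prepending L[row]:
  step 1: row=2, L[2]='$', prepend. Next row=LF[2]=0
  step 2: row=0, L[0]='t', prepend. Next row=LF[0]=6
  step 3: row=6, L[6]='q', prepend. Next row=LF[6]=5
  step 4: row=5, L[5]='q', prepend. Next row=LF[5]=4
  step 5: row=4, L[4]='t', prepend. Next row=LF[4]=7
  step 6: row=7, L[7]='p', prepend. Next row=LF[7]=3
  step 7: row=3, L[3]='l', prepend. Next row=LF[3]=1
  step 8: row=1, L[1]='o', prepend. Next row=LF[1]=2
Reversed output: olptqqt$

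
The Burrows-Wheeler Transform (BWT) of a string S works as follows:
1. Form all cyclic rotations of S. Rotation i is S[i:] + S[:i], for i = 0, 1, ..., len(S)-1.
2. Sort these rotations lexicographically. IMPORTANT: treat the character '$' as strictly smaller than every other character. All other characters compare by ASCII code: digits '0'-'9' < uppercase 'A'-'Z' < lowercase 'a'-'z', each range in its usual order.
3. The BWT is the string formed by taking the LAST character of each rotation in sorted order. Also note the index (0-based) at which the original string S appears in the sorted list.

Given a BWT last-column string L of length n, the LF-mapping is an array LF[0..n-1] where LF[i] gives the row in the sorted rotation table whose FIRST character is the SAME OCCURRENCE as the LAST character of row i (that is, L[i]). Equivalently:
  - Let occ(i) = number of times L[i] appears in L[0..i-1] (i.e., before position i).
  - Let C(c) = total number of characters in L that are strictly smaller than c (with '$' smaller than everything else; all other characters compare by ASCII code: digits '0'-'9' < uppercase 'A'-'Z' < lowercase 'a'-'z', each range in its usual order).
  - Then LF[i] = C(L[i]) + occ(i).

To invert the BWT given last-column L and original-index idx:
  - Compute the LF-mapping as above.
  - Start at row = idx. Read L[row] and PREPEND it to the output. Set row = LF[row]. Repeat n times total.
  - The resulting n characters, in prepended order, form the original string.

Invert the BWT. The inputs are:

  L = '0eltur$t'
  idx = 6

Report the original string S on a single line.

LF mapping: 1 2 3 5 7 4 0 6
Walk LF starting at row 6, prepending L[row]:
  step 1: row=6, L[6]='$', prepend. Next row=LF[6]=0
  step 2: row=0, L[0]='0', prepend. Next row=LF[0]=1
  step 3: row=1, L[1]='e', prepend. Next row=LF[1]=2
  step 4: row=2, L[2]='l', prepend. Next row=LF[2]=3
  step 5: row=3, L[3]='t', prepend. Next row=LF[3]=5
  step 6: row=5, L[5]='r', prepend. Next row=LF[5]=4
  step 7: row=4, L[4]='u', prepend. Next row=LF[4]=7
  step 8: row=7, L[7]='t', prepend. Next row=LF[7]=6
Reversed output: turtle0$

Answer: turtle0$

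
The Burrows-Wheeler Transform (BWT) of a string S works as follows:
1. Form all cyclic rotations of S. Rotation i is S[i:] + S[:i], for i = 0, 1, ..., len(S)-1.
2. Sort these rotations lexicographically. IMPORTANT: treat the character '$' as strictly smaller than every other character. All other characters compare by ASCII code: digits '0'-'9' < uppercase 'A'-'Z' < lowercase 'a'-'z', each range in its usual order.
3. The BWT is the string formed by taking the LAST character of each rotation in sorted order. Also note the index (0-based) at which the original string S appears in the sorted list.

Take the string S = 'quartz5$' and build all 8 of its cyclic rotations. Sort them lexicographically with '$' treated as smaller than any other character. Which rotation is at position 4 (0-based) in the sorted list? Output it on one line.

All 8 rotations (rotation i = S[i:]+S[:i]):
  rot[0] = quartz5$
  rot[1] = uartz5$q
  rot[2] = artz5$qu
  rot[3] = rtz5$qua
  rot[4] = tz5$quar
  rot[5] = z5$quart
  rot[6] = 5$quartz
  rot[7] = $quartz5
Sorted (with $ < everything):
  sorted[0] = $quartz5
  sorted[1] = 5$quartz
  sorted[2] = artz5$qu
  sorted[3] = quartz5$
  sorted[4] = rtz5$qua
  sorted[5] = tz5$quar
  sorted[6] = uartz5$q
  sorted[7] = z5$quart
sorted[4] = rtz5$qua

Answer: rtz5$qua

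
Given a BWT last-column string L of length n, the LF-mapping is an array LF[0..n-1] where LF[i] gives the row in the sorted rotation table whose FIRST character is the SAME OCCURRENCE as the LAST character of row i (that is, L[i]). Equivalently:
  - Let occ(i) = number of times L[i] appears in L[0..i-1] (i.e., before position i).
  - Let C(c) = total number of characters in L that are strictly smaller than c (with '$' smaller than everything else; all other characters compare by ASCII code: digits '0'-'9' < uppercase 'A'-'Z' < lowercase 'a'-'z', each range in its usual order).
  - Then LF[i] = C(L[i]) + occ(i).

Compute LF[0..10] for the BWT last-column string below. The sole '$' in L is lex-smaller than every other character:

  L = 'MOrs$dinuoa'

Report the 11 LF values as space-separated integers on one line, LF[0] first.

Char counts: '$':1, 'M':1, 'O':1, 'a':1, 'd':1, 'i':1, 'n':1, 'o':1, 'r':1, 's':1, 'u':1
C (first-col start): C('$')=0, C('M')=1, C('O')=2, C('a')=3, C('d')=4, C('i')=5, C('n')=6, C('o')=7, C('r')=8, C('s')=9, C('u')=10
L[0]='M': occ=0, LF[0]=C('M')+0=1+0=1
L[1]='O': occ=0, LF[1]=C('O')+0=2+0=2
L[2]='r': occ=0, LF[2]=C('r')+0=8+0=8
L[3]='s': occ=0, LF[3]=C('s')+0=9+0=9
L[4]='$': occ=0, LF[4]=C('$')+0=0+0=0
L[5]='d': occ=0, LF[5]=C('d')+0=4+0=4
L[6]='i': occ=0, LF[6]=C('i')+0=5+0=5
L[7]='n': occ=0, LF[7]=C('n')+0=6+0=6
L[8]='u': occ=0, LF[8]=C('u')+0=10+0=10
L[9]='o': occ=0, LF[9]=C('o')+0=7+0=7
L[10]='a': occ=0, LF[10]=C('a')+0=3+0=3

Answer: 1 2 8 9 0 4 5 6 10 7 3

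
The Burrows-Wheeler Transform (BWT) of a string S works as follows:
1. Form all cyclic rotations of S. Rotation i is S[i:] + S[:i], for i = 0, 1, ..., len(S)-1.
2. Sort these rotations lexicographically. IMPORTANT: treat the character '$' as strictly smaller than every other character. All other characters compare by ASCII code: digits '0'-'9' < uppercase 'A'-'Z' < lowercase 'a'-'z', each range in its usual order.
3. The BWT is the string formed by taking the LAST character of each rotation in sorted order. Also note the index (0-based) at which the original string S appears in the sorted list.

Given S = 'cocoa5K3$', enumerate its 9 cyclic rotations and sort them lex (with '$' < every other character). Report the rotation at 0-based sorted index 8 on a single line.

Answer: ocoa5K3$c

Derivation:
All 9 rotations (rotation i = S[i:]+S[:i]):
  rot[0] = cocoa5K3$
  rot[1] = ocoa5K3$c
  rot[2] = coa5K3$co
  rot[3] = oa5K3$coc
  rot[4] = a5K3$coco
  rot[5] = 5K3$cocoa
  rot[6] = K3$cocoa5
  rot[7] = 3$cocoa5K
  rot[8] = $cocoa5K3
Sorted (with $ < everything):
  sorted[0] = $cocoa5K3
  sorted[1] = 3$cocoa5K
  sorted[2] = 5K3$cocoa
  sorted[3] = K3$cocoa5
  sorted[4] = a5K3$coco
  sorted[5] = coa5K3$co
  sorted[6] = cocoa5K3$
  sorted[7] = oa5K3$coc
  sorted[8] = ocoa5K3$c
sorted[8] = ocoa5K3$c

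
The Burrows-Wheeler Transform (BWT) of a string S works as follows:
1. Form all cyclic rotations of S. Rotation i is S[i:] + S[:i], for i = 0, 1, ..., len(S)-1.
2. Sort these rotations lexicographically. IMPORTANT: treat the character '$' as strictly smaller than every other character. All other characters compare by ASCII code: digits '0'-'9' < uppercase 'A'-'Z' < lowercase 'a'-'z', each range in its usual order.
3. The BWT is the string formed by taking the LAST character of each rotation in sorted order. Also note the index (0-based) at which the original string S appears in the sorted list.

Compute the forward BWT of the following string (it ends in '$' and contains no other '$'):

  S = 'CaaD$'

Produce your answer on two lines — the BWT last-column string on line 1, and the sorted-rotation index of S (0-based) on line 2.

Answer: D$aaC
1

Derivation:
All 5 rotations (rotation i = S[i:]+S[:i]):
  rot[0] = CaaD$
  rot[1] = aaD$C
  rot[2] = aD$Ca
  rot[3] = D$Caa
  rot[4] = $CaaD
Sorted (with $ < everything):
  sorted[0] = $CaaD  (last char: 'D')
  sorted[1] = CaaD$  (last char: '$')
  sorted[2] = D$Caa  (last char: 'a')
  sorted[3] = aD$Ca  (last char: 'a')
  sorted[4] = aaD$C  (last char: 'C')
Last column: D$aaC
Original string S is at sorted index 1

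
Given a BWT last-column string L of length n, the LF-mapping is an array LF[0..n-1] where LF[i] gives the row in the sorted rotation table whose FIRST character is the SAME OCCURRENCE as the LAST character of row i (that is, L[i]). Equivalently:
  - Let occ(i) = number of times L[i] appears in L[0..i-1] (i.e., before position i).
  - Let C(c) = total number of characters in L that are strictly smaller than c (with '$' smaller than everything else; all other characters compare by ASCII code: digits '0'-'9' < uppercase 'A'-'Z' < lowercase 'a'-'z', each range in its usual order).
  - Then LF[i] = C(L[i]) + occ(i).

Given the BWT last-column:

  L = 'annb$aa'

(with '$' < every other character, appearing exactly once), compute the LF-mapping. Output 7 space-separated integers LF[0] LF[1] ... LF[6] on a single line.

Answer: 1 5 6 4 0 2 3

Derivation:
Char counts: '$':1, 'a':3, 'b':1, 'n':2
C (first-col start): C('$')=0, C('a')=1, C('b')=4, C('n')=5
L[0]='a': occ=0, LF[0]=C('a')+0=1+0=1
L[1]='n': occ=0, LF[1]=C('n')+0=5+0=5
L[2]='n': occ=1, LF[2]=C('n')+1=5+1=6
L[3]='b': occ=0, LF[3]=C('b')+0=4+0=4
L[4]='$': occ=0, LF[4]=C('$')+0=0+0=0
L[5]='a': occ=1, LF[5]=C('a')+1=1+1=2
L[6]='a': occ=2, LF[6]=C('a')+2=1+2=3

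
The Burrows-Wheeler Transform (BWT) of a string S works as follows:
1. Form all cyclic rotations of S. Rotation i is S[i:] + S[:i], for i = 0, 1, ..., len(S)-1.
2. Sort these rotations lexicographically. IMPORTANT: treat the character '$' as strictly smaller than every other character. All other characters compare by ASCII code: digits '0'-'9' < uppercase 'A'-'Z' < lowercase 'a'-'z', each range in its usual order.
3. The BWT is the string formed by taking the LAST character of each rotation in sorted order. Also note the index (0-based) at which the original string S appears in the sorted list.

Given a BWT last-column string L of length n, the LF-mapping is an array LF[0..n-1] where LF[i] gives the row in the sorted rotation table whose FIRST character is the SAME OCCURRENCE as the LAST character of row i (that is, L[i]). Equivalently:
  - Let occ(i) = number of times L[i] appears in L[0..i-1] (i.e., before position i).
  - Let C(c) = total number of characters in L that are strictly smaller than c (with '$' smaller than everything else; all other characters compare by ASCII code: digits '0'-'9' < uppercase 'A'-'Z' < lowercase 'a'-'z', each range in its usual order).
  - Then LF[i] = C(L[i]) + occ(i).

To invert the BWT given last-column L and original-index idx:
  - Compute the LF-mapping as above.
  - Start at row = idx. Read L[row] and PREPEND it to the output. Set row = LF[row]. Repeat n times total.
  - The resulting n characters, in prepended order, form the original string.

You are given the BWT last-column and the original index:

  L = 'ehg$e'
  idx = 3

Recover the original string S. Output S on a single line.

Answer: gehe$

Derivation:
LF mapping: 1 4 3 0 2
Walk LF starting at row 3, prepending L[row]:
  step 1: row=3, L[3]='$', prepend. Next row=LF[3]=0
  step 2: row=0, L[0]='e', prepend. Next row=LF[0]=1
  step 3: row=1, L[1]='h', prepend. Next row=LF[1]=4
  step 4: row=4, L[4]='e', prepend. Next row=LF[4]=2
  step 5: row=2, L[2]='g', prepend. Next row=LF[2]=3
Reversed output: gehe$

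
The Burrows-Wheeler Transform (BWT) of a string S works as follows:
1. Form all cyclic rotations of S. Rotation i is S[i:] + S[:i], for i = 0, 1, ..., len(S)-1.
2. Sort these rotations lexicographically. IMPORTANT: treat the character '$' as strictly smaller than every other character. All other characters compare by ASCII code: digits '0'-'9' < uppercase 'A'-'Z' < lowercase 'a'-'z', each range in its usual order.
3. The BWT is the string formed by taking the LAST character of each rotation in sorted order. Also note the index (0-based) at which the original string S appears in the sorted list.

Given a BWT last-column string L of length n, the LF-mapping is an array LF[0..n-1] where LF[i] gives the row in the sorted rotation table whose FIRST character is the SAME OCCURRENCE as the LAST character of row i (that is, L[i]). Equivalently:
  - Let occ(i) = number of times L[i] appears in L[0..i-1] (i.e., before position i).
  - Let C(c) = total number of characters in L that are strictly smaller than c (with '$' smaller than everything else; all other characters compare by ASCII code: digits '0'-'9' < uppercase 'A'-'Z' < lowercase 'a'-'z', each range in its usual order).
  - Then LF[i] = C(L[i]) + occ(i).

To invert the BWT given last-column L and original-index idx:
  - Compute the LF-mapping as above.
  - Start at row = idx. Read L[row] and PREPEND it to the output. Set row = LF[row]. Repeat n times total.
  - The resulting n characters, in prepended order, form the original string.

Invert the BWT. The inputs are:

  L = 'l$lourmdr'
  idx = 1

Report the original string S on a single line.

Answer: drumroll$

Derivation:
LF mapping: 2 0 3 5 8 6 4 1 7
Walk LF starting at row 1, prepending L[row]:
  step 1: row=1, L[1]='$', prepend. Next row=LF[1]=0
  step 2: row=0, L[0]='l', prepend. Next row=LF[0]=2
  step 3: row=2, L[2]='l', prepend. Next row=LF[2]=3
  step 4: row=3, L[3]='o', prepend. Next row=LF[3]=5
  step 5: row=5, L[5]='r', prepend. Next row=LF[5]=6
  step 6: row=6, L[6]='m', prepend. Next row=LF[6]=4
  step 7: row=4, L[4]='u', prepend. Next row=LF[4]=8
  step 8: row=8, L[8]='r', prepend. Next row=LF[8]=7
  step 9: row=7, L[7]='d', prepend. Next row=LF[7]=1
Reversed output: drumroll$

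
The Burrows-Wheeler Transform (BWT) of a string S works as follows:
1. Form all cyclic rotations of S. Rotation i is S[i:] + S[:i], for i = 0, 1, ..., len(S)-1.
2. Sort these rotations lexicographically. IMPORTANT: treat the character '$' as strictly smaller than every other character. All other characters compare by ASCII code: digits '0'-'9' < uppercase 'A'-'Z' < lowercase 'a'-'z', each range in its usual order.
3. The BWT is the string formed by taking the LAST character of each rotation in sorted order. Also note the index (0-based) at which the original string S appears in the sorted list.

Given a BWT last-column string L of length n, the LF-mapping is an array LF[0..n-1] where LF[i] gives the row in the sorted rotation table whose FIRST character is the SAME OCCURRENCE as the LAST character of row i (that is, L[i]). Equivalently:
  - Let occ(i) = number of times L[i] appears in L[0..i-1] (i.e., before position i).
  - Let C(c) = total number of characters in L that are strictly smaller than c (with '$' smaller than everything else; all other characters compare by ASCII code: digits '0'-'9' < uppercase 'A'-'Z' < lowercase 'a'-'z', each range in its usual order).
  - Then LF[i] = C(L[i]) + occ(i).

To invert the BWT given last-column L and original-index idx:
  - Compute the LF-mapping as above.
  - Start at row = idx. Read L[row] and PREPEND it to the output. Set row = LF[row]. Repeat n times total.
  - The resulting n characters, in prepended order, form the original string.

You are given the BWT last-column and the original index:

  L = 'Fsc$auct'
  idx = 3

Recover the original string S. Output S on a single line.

Answer: cactusF$

Derivation:
LF mapping: 1 5 3 0 2 7 4 6
Walk LF starting at row 3, prepending L[row]:
  step 1: row=3, L[3]='$', prepend. Next row=LF[3]=0
  step 2: row=0, L[0]='F', prepend. Next row=LF[0]=1
  step 3: row=1, L[1]='s', prepend. Next row=LF[1]=5
  step 4: row=5, L[5]='u', prepend. Next row=LF[5]=7
  step 5: row=7, L[7]='t', prepend. Next row=LF[7]=6
  step 6: row=6, L[6]='c', prepend. Next row=LF[6]=4
  step 7: row=4, L[4]='a', prepend. Next row=LF[4]=2
  step 8: row=2, L[2]='c', prepend. Next row=LF[2]=3
Reversed output: cactusF$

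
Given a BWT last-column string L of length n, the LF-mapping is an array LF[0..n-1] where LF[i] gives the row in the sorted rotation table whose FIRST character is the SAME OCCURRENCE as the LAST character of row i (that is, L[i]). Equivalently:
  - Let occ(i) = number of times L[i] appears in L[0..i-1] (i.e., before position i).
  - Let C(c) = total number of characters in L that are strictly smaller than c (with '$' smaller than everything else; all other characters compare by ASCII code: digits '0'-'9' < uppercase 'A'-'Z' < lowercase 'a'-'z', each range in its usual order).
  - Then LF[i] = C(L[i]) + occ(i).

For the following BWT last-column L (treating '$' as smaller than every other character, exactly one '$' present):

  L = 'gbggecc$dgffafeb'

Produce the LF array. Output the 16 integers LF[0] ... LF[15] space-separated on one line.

Char counts: '$':1, 'a':1, 'b':2, 'c':2, 'd':1, 'e':2, 'f':3, 'g':4
C (first-col start): C('$')=0, C('a')=1, C('b')=2, C('c')=4, C('d')=6, C('e')=7, C('f')=9, C('g')=12
L[0]='g': occ=0, LF[0]=C('g')+0=12+0=12
L[1]='b': occ=0, LF[1]=C('b')+0=2+0=2
L[2]='g': occ=1, LF[2]=C('g')+1=12+1=13
L[3]='g': occ=2, LF[3]=C('g')+2=12+2=14
L[4]='e': occ=0, LF[4]=C('e')+0=7+0=7
L[5]='c': occ=0, LF[5]=C('c')+0=4+0=4
L[6]='c': occ=1, LF[6]=C('c')+1=4+1=5
L[7]='$': occ=0, LF[7]=C('$')+0=0+0=0
L[8]='d': occ=0, LF[8]=C('d')+0=6+0=6
L[9]='g': occ=3, LF[9]=C('g')+3=12+3=15
L[10]='f': occ=0, LF[10]=C('f')+0=9+0=9
L[11]='f': occ=1, LF[11]=C('f')+1=9+1=10
L[12]='a': occ=0, LF[12]=C('a')+0=1+0=1
L[13]='f': occ=2, LF[13]=C('f')+2=9+2=11
L[14]='e': occ=1, LF[14]=C('e')+1=7+1=8
L[15]='b': occ=1, LF[15]=C('b')+1=2+1=3

Answer: 12 2 13 14 7 4 5 0 6 15 9 10 1 11 8 3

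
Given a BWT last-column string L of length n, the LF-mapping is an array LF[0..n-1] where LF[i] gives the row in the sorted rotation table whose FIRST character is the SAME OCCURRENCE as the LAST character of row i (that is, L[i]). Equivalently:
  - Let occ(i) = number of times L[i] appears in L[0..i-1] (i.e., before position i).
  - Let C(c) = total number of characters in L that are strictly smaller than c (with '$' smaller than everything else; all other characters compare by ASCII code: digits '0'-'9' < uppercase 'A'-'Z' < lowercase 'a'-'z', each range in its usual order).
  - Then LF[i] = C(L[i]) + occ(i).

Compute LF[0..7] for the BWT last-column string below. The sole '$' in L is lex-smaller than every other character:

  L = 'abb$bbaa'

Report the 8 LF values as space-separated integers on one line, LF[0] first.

Answer: 1 4 5 0 6 7 2 3

Derivation:
Char counts: '$':1, 'a':3, 'b':4
C (first-col start): C('$')=0, C('a')=1, C('b')=4
L[0]='a': occ=0, LF[0]=C('a')+0=1+0=1
L[1]='b': occ=0, LF[1]=C('b')+0=4+0=4
L[2]='b': occ=1, LF[2]=C('b')+1=4+1=5
L[3]='$': occ=0, LF[3]=C('$')+0=0+0=0
L[4]='b': occ=2, LF[4]=C('b')+2=4+2=6
L[5]='b': occ=3, LF[5]=C('b')+3=4+3=7
L[6]='a': occ=1, LF[6]=C('a')+1=1+1=2
L[7]='a': occ=2, LF[7]=C('a')+2=1+2=3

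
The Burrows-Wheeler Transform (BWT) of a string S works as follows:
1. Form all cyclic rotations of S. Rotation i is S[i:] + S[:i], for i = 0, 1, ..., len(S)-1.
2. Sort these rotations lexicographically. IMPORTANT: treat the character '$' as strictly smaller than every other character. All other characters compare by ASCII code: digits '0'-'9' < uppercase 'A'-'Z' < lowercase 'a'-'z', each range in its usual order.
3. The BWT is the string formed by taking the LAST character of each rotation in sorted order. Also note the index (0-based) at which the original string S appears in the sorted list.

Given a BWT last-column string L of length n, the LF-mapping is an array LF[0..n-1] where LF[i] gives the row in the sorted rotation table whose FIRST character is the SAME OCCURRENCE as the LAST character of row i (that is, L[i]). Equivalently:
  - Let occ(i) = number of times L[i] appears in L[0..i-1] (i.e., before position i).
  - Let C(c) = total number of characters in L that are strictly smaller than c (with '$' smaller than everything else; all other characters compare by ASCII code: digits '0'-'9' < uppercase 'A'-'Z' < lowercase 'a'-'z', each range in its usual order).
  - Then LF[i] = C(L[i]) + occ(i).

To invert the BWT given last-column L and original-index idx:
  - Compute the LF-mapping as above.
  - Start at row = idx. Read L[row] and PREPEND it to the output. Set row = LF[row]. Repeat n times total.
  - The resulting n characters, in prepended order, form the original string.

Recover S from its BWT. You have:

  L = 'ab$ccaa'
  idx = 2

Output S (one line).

Answer: acacba$

Derivation:
LF mapping: 1 4 0 5 6 2 3
Walk LF starting at row 2, prepending L[row]:
  step 1: row=2, L[2]='$', prepend. Next row=LF[2]=0
  step 2: row=0, L[0]='a', prepend. Next row=LF[0]=1
  step 3: row=1, L[1]='b', prepend. Next row=LF[1]=4
  step 4: row=4, L[4]='c', prepend. Next row=LF[4]=6
  step 5: row=6, L[6]='a', prepend. Next row=LF[6]=3
  step 6: row=3, L[3]='c', prepend. Next row=LF[3]=5
  step 7: row=5, L[5]='a', prepend. Next row=LF[5]=2
Reversed output: acacba$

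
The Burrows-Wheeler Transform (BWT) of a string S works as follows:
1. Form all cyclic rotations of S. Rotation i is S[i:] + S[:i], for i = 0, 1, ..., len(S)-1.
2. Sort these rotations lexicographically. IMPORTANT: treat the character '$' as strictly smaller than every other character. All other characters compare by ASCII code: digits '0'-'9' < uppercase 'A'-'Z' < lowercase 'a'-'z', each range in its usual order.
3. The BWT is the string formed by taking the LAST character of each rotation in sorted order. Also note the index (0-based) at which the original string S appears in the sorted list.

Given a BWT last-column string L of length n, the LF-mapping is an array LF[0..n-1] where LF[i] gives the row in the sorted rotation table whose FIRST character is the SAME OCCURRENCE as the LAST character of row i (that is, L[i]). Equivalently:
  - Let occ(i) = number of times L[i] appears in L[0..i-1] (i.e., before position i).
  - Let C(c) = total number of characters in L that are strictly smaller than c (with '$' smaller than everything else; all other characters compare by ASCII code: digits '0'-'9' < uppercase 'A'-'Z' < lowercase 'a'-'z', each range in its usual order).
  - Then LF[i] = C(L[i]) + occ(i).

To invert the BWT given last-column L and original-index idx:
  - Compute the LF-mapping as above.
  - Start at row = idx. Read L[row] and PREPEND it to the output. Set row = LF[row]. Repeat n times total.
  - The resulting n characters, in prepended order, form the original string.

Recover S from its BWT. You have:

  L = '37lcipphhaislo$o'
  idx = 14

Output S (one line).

Answer: philosophical73$

Derivation:
LF mapping: 1 2 9 4 7 13 14 5 6 3 8 15 10 11 0 12
Walk LF starting at row 14, prepending L[row]:
  step 1: row=14, L[14]='$', prepend. Next row=LF[14]=0
  step 2: row=0, L[0]='3', prepend. Next row=LF[0]=1
  step 3: row=1, L[1]='7', prepend. Next row=LF[1]=2
  step 4: row=2, L[2]='l', prepend. Next row=LF[2]=9
  step 5: row=9, L[9]='a', prepend. Next row=LF[9]=3
  step 6: row=3, L[3]='c', prepend. Next row=LF[3]=4
  step 7: row=4, L[4]='i', prepend. Next row=LF[4]=7
  step 8: row=7, L[7]='h', prepend. Next row=LF[7]=5
  step 9: row=5, L[5]='p', prepend. Next row=LF[5]=13
  step 10: row=13, L[13]='o', prepend. Next row=LF[13]=11
  step 11: row=11, L[11]='s', prepend. Next row=LF[11]=15
  step 12: row=15, L[15]='o', prepend. Next row=LF[15]=12
  step 13: row=12, L[12]='l', prepend. Next row=LF[12]=10
  step 14: row=10, L[10]='i', prepend. Next row=LF[10]=8
  step 15: row=8, L[8]='h', prepend. Next row=LF[8]=6
  step 16: row=6, L[6]='p', prepend. Next row=LF[6]=14
Reversed output: philosophical73$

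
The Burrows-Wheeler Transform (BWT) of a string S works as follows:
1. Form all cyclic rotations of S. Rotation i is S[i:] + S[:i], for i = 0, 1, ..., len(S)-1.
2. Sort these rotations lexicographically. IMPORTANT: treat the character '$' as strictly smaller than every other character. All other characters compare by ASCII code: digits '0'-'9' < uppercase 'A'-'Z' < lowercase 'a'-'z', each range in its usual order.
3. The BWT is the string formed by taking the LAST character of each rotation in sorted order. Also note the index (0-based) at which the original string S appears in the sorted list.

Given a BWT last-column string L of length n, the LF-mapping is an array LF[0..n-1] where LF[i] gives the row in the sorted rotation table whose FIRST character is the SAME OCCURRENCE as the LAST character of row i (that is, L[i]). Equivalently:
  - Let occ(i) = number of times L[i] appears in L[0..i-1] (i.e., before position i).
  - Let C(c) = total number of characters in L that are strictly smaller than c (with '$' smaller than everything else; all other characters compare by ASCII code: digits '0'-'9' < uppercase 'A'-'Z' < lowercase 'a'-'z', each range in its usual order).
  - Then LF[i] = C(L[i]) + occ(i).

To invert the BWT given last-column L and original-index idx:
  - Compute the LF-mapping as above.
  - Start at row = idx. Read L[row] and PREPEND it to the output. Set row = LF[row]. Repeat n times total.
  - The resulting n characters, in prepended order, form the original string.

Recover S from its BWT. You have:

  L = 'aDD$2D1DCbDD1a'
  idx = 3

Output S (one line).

Answer: 2CDDD1D1abDDa$

Derivation:
LF mapping: 11 5 6 0 3 7 1 8 4 13 9 10 2 12
Walk LF starting at row 3, prepending L[row]:
  step 1: row=3, L[3]='$', prepend. Next row=LF[3]=0
  step 2: row=0, L[0]='a', prepend. Next row=LF[0]=11
  step 3: row=11, L[11]='D', prepend. Next row=LF[11]=10
  step 4: row=10, L[10]='D', prepend. Next row=LF[10]=9
  step 5: row=9, L[9]='b', prepend. Next row=LF[9]=13
  step 6: row=13, L[13]='a', prepend. Next row=LF[13]=12
  step 7: row=12, L[12]='1', prepend. Next row=LF[12]=2
  step 8: row=2, L[2]='D', prepend. Next row=LF[2]=6
  step 9: row=6, L[6]='1', prepend. Next row=LF[6]=1
  step 10: row=1, L[1]='D', prepend. Next row=LF[1]=5
  step 11: row=5, L[5]='D', prepend. Next row=LF[5]=7
  step 12: row=7, L[7]='D', prepend. Next row=LF[7]=8
  step 13: row=8, L[8]='C', prepend. Next row=LF[8]=4
  step 14: row=4, L[4]='2', prepend. Next row=LF[4]=3
Reversed output: 2CDDD1D1abDDa$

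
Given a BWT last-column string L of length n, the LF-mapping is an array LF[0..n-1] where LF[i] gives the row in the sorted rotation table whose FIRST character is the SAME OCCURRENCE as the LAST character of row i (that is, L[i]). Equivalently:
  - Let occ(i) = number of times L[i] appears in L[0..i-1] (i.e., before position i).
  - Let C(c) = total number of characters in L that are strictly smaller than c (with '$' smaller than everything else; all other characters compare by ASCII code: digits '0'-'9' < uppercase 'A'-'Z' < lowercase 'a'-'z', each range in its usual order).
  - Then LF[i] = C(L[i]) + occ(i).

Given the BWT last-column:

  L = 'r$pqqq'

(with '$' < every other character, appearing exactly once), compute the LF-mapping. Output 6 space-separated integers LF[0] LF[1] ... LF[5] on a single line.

Answer: 5 0 1 2 3 4

Derivation:
Char counts: '$':1, 'p':1, 'q':3, 'r':1
C (first-col start): C('$')=0, C('p')=1, C('q')=2, C('r')=5
L[0]='r': occ=0, LF[0]=C('r')+0=5+0=5
L[1]='$': occ=0, LF[1]=C('$')+0=0+0=0
L[2]='p': occ=0, LF[2]=C('p')+0=1+0=1
L[3]='q': occ=0, LF[3]=C('q')+0=2+0=2
L[4]='q': occ=1, LF[4]=C('q')+1=2+1=3
L[5]='q': occ=2, LF[5]=C('q')+2=2+2=4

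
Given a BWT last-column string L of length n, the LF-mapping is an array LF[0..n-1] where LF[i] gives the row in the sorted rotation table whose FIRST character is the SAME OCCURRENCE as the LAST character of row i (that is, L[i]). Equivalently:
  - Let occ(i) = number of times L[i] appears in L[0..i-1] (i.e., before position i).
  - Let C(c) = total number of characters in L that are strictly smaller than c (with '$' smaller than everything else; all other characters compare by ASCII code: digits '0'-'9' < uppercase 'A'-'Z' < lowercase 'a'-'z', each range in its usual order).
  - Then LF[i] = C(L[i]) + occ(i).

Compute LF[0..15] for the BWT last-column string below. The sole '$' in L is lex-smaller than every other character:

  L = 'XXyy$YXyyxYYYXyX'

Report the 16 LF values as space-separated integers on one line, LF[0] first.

Answer: 1 2 11 12 0 6 3 13 14 10 7 8 9 4 15 5

Derivation:
Char counts: '$':1, 'X':5, 'Y':4, 'x':1, 'y':5
C (first-col start): C('$')=0, C('X')=1, C('Y')=6, C('x')=10, C('y')=11
L[0]='X': occ=0, LF[0]=C('X')+0=1+0=1
L[1]='X': occ=1, LF[1]=C('X')+1=1+1=2
L[2]='y': occ=0, LF[2]=C('y')+0=11+0=11
L[3]='y': occ=1, LF[3]=C('y')+1=11+1=12
L[4]='$': occ=0, LF[4]=C('$')+0=0+0=0
L[5]='Y': occ=0, LF[5]=C('Y')+0=6+0=6
L[6]='X': occ=2, LF[6]=C('X')+2=1+2=3
L[7]='y': occ=2, LF[7]=C('y')+2=11+2=13
L[8]='y': occ=3, LF[8]=C('y')+3=11+3=14
L[9]='x': occ=0, LF[9]=C('x')+0=10+0=10
L[10]='Y': occ=1, LF[10]=C('Y')+1=6+1=7
L[11]='Y': occ=2, LF[11]=C('Y')+2=6+2=8
L[12]='Y': occ=3, LF[12]=C('Y')+3=6+3=9
L[13]='X': occ=3, LF[13]=C('X')+3=1+3=4
L[14]='y': occ=4, LF[14]=C('y')+4=11+4=15
L[15]='X': occ=4, LF[15]=C('X')+4=1+4=5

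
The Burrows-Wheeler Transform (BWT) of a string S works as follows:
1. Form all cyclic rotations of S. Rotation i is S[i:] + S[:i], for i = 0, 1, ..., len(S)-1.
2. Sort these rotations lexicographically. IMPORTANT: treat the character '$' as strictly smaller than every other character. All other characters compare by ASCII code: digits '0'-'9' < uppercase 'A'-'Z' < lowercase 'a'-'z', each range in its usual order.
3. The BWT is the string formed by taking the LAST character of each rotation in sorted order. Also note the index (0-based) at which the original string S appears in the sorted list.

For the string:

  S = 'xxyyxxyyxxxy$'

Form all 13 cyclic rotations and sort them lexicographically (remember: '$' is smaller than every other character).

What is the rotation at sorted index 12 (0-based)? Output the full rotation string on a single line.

Answer: yyxxyyxxxy$xx

Derivation:
All 13 rotations (rotation i = S[i:]+S[:i]):
  rot[0] = xxyyxxyyxxxy$
  rot[1] = xyyxxyyxxxy$x
  rot[2] = yyxxyyxxxy$xx
  rot[3] = yxxyyxxxy$xxy
  rot[4] = xxyyxxxy$xxyy
  rot[5] = xyyxxxy$xxyyx
  rot[6] = yyxxxy$xxyyxx
  rot[7] = yxxxy$xxyyxxy
  rot[8] = xxxy$xxyyxxyy
  rot[9] = xxy$xxyyxxyyx
  rot[10] = xy$xxyyxxyyxx
  rot[11] = y$xxyyxxyyxxx
  rot[12] = $xxyyxxyyxxxy
Sorted (with $ < everything):
  sorted[0] = $xxyyxxyyxxxy
  sorted[1] = xxxy$xxyyxxyy
  sorted[2] = xxy$xxyyxxyyx
  sorted[3] = xxyyxxxy$xxyy
  sorted[4] = xxyyxxyyxxxy$
  sorted[5] = xy$xxyyxxyyxx
  sorted[6] = xyyxxxy$xxyyx
  sorted[7] = xyyxxyyxxxy$x
  sorted[8] = y$xxyyxxyyxxx
  sorted[9] = yxxxy$xxyyxxy
  sorted[10] = yxxyyxxxy$xxy
  sorted[11] = yyxxxy$xxyyxx
  sorted[12] = yyxxyyxxxy$xx
sorted[12] = yyxxyyxxxy$xx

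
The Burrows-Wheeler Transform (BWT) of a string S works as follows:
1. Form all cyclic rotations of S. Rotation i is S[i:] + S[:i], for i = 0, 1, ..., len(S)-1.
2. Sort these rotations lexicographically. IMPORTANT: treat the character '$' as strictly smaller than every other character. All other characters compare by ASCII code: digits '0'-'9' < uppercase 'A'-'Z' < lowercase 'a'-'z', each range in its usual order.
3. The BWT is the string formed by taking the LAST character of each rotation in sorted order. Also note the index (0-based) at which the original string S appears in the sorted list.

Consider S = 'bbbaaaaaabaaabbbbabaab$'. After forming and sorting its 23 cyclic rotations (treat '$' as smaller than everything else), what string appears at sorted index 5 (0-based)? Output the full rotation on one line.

Answer: aaabbbbabaab$bbbaaaaaab

Derivation:
All 23 rotations (rotation i = S[i:]+S[:i]):
  rot[0] = bbbaaaaaabaaabbbbabaab$
  rot[1] = bbaaaaaabaaabbbbabaab$b
  rot[2] = baaaaaabaaabbbbabaab$bb
  rot[3] = aaaaaabaaabbbbabaab$bbb
  rot[4] = aaaaabaaabbbbabaab$bbba
  rot[5] = aaaabaaabbbbabaab$bbbaa
  rot[6] = aaabaaabbbbabaab$bbbaaa
  rot[7] = aabaaabbbbabaab$bbbaaaa
  rot[8] = abaaabbbbabaab$bbbaaaaa
  rot[9] = baaabbbbabaab$bbbaaaaaa
  rot[10] = aaabbbbabaab$bbbaaaaaab
  rot[11] = aabbbbabaab$bbbaaaaaaba
  rot[12] = abbbbabaab$bbbaaaaaabaa
  rot[13] = bbbbabaab$bbbaaaaaabaaa
  rot[14] = bbbabaab$bbbaaaaaabaaab
  rot[15] = bbabaab$bbbaaaaaabaaabb
  rot[16] = babaab$bbbaaaaaabaaabbb
  rot[17] = abaab$bbbaaaaaabaaabbbb
  rot[18] = baab$bbbaaaaaabaaabbbba
  rot[19] = aab$bbbaaaaaabaaabbbbab
  rot[20] = ab$bbbaaaaaabaaabbbbaba
  rot[21] = b$bbbaaaaaabaaabbbbabaa
  rot[22] = $bbbaaaaaabaaabbbbabaab
Sorted (with $ < everything):
  sorted[0] = $bbbaaaaaabaaabbbbabaab
  sorted[1] = aaaaaabaaabbbbabaab$bbb
  sorted[2] = aaaaabaaabbbbabaab$bbba
  sorted[3] = aaaabaaabbbbabaab$bbbaa
  sorted[4] = aaabaaabbbbabaab$bbbaaa
  sorted[5] = aaabbbbabaab$bbbaaaaaab
  sorted[6] = aab$bbbaaaaaabaaabbbbab
  sorted[7] = aabaaabbbbabaab$bbbaaaa
  sorted[8] = aabbbbabaab$bbbaaaaaaba
  sorted[9] = ab$bbbaaaaaabaaabbbbaba
  sorted[10] = abaaabbbbabaab$bbbaaaaa
  sorted[11] = abaab$bbbaaaaaabaaabbbb
  sorted[12] = abbbbabaab$bbbaaaaaabaa
  sorted[13] = b$bbbaaaaaabaaabbbbabaa
  sorted[14] = baaaaaabaaabbbbabaab$bb
  sorted[15] = baaabbbbabaab$bbbaaaaaa
  sorted[16] = baab$bbbaaaaaabaaabbbba
  sorted[17] = babaab$bbbaaaaaabaaabbb
  sorted[18] = bbaaaaaabaaabbbbabaab$b
  sorted[19] = bbabaab$bbbaaaaaabaaabb
  sorted[20] = bbbaaaaaabaaabbbbabaab$
  sorted[21] = bbbabaab$bbbaaaaaabaaab
  sorted[22] = bbbbabaab$bbbaaaaaabaaa
sorted[5] = aaabbbbabaab$bbbaaaaaab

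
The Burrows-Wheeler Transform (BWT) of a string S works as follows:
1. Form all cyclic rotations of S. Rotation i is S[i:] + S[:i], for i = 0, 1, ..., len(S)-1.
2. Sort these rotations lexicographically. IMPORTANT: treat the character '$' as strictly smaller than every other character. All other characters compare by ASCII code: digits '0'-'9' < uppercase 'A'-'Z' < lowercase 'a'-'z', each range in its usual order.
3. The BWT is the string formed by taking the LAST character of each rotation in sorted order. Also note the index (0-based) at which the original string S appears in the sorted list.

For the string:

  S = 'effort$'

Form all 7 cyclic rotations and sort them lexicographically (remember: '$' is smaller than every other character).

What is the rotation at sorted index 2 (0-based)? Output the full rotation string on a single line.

Answer: ffort$e

Derivation:
All 7 rotations (rotation i = S[i:]+S[:i]):
  rot[0] = effort$
  rot[1] = ffort$e
  rot[2] = fort$ef
  rot[3] = ort$eff
  rot[4] = rt$effo
  rot[5] = t$effor
  rot[6] = $effort
Sorted (with $ < everything):
  sorted[0] = $effort
  sorted[1] = effort$
  sorted[2] = ffort$e
  sorted[3] = fort$ef
  sorted[4] = ort$eff
  sorted[5] = rt$effo
  sorted[6] = t$effor
sorted[2] = ffort$e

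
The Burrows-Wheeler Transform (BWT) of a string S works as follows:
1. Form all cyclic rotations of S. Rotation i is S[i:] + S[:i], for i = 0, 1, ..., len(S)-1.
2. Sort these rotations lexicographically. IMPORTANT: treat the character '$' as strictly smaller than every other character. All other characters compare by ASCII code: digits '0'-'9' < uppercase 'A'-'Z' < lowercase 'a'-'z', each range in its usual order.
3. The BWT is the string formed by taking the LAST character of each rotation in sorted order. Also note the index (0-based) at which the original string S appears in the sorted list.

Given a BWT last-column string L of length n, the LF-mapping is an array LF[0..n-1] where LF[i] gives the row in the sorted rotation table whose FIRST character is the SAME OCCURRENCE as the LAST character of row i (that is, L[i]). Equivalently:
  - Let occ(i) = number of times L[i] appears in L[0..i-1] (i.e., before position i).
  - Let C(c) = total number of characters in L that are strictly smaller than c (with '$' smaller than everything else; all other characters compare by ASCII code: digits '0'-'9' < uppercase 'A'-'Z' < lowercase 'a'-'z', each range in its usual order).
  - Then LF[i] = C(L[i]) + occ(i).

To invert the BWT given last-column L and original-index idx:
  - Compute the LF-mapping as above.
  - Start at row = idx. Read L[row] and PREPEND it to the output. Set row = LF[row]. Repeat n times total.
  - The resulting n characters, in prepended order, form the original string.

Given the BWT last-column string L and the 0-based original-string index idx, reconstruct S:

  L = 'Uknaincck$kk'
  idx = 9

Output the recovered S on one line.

Answer: knickknackU$

Derivation:
LF mapping: 1 6 10 2 5 11 3 4 7 0 8 9
Walk LF starting at row 9, prepending L[row]:
  step 1: row=9, L[9]='$', prepend. Next row=LF[9]=0
  step 2: row=0, L[0]='U', prepend. Next row=LF[0]=1
  step 3: row=1, L[1]='k', prepend. Next row=LF[1]=6
  step 4: row=6, L[6]='c', prepend. Next row=LF[6]=3
  step 5: row=3, L[3]='a', prepend. Next row=LF[3]=2
  step 6: row=2, L[2]='n', prepend. Next row=LF[2]=10
  step 7: row=10, L[10]='k', prepend. Next row=LF[10]=8
  step 8: row=8, L[8]='k', prepend. Next row=LF[8]=7
  step 9: row=7, L[7]='c', prepend. Next row=LF[7]=4
  step 10: row=4, L[4]='i', prepend. Next row=LF[4]=5
  step 11: row=5, L[5]='n', prepend. Next row=LF[5]=11
  step 12: row=11, L[11]='k', prepend. Next row=LF[11]=9
Reversed output: knickknackU$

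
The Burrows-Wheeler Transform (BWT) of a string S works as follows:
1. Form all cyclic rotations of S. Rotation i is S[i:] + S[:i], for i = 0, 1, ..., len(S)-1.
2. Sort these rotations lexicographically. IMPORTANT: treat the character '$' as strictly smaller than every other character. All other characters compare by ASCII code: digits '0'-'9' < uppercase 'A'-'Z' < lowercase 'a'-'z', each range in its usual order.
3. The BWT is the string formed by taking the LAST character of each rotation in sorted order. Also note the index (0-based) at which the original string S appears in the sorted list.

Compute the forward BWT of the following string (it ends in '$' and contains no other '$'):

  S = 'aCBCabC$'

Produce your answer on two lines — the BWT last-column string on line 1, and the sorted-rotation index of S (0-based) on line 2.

All 8 rotations (rotation i = S[i:]+S[:i]):
  rot[0] = aCBCabC$
  rot[1] = CBCabC$a
  rot[2] = BCabC$aC
  rot[3] = CabC$aCB
  rot[4] = abC$aCBC
  rot[5] = bC$aCBCa
  rot[6] = C$aCBCab
  rot[7] = $aCBCabC
Sorted (with $ < everything):
  sorted[0] = $aCBCabC  (last char: 'C')
  sorted[1] = BCabC$aC  (last char: 'C')
  sorted[2] = C$aCBCab  (last char: 'b')
  sorted[3] = CBCabC$a  (last char: 'a')
  sorted[4] = CabC$aCB  (last char: 'B')
  sorted[5] = aCBCabC$  (last char: '$')
  sorted[6] = abC$aCBC  (last char: 'C')
  sorted[7] = bC$aCBCa  (last char: 'a')
Last column: CCbaB$Ca
Original string S is at sorted index 5

Answer: CCbaB$Ca
5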